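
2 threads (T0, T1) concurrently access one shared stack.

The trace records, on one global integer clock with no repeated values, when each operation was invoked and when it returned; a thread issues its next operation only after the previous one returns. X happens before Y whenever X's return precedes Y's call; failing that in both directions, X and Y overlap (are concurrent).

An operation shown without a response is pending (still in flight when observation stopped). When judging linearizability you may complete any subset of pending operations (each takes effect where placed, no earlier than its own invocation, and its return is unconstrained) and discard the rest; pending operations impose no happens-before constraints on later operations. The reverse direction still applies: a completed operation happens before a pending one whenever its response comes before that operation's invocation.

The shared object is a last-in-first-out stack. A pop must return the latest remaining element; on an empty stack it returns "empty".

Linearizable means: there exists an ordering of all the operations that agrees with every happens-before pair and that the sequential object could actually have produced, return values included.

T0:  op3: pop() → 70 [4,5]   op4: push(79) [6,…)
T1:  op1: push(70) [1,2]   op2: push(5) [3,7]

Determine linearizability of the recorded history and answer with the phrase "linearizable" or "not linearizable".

one valid linearization: op1, op3, op2
after step 1 (op1 push(70)): stack <70>
after step 2 (op3 pop() → 70): stack <>
after step 3 (op2 push(5)): stack <5>

linearizable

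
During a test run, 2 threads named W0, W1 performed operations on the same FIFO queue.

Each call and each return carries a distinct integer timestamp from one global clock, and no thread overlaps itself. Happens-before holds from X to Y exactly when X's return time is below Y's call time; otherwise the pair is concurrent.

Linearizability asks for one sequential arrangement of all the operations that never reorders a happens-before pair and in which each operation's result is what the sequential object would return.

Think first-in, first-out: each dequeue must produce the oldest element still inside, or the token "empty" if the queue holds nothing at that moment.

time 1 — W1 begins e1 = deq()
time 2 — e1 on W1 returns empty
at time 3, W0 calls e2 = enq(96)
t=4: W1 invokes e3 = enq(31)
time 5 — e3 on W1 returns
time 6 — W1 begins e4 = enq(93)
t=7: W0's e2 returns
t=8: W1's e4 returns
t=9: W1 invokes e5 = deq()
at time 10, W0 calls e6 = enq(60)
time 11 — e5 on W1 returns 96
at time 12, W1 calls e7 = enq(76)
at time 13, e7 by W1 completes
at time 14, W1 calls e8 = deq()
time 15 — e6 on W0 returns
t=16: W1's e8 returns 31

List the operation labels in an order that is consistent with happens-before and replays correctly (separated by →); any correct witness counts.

e1 → e2 → e3 → e4 → e5 → e6 → e7 → e8

1. e1 deq() → empty, leaving queue <>
2. e2 enq(96), leaving queue <96>
3. e3 enq(31), leaving queue <96,31>
4. e4 enq(93), leaving queue <96,31,93>
5. e5 deq() → 96, leaving queue <31,93>
6. e6 enq(60), leaving queue <31,93,60>
7. e7 enq(76), leaving queue <31,93,60,76>
8. e8 deq() → 31, leaving queue <93,60,76>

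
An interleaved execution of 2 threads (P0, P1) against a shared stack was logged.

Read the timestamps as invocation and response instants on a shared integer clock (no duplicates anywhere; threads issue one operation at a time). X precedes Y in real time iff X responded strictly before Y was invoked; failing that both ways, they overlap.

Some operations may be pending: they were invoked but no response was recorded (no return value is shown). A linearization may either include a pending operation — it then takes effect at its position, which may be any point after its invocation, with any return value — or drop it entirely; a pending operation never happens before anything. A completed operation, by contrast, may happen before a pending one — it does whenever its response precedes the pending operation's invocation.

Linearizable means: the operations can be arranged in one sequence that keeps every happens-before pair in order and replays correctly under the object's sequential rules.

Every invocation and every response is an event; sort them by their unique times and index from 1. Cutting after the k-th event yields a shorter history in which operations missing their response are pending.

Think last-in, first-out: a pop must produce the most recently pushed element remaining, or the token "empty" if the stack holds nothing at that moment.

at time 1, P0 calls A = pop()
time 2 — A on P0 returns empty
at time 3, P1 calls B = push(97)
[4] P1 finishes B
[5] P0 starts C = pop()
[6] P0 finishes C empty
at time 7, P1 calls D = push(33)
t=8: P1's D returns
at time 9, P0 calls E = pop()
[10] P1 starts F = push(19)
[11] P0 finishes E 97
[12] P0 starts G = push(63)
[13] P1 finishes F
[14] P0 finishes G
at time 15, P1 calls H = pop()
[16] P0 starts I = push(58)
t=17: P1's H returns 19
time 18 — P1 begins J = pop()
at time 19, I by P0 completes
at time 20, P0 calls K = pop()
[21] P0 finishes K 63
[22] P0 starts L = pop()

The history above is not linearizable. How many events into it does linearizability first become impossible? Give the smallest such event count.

6

events 1..5 are still linearizable — one witness is A, B:
after step 1 (A pop() → empty): stack <>
after step 2 (B push(97)): stack <97>
at event 6 (C's time-6 response) nothing linearizes any more
one such order, A, B, C, breaks at step 3 where C pop() → empty is illegal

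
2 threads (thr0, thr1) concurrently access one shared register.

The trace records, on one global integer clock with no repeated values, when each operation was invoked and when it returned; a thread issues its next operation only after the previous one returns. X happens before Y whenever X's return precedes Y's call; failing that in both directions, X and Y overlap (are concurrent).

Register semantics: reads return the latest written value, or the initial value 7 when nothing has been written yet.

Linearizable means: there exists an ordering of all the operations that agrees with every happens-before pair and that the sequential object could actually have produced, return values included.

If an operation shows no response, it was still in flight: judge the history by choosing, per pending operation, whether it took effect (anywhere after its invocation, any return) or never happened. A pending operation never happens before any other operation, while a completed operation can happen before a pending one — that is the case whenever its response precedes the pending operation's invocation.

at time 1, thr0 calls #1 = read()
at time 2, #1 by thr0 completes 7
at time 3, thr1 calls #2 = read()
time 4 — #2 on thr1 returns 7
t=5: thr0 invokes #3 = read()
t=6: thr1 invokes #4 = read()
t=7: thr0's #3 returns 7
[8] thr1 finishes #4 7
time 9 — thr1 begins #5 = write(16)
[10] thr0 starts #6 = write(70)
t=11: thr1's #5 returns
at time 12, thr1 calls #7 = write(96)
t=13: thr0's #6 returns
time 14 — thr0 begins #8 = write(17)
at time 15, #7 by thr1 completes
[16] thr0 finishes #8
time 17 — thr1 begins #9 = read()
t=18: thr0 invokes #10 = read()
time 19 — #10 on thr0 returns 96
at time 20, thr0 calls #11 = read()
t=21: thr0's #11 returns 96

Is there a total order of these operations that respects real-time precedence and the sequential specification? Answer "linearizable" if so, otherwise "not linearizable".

witness order: #1, #2, #3, #4, #5, #6, #8, #7, #9, #10, #11
step 1: #1 read() → 7 — value 7
step 2: #2 read() → 7 — value 7
step 3: #3 read() → 7 — value 7
step 4: #4 read() → 7 — value 7
step 5: #5 write(16) — value 16
step 6: #6 write(70) — value 70
step 7: #8 write(17) — value 17
step 8: #7 write(96) — value 96
step 9: #9 read() (pending, included) — value 96
step 10: #10 read() → 96 — value 96
step 11: #11 read() → 96 — value 96

linearizable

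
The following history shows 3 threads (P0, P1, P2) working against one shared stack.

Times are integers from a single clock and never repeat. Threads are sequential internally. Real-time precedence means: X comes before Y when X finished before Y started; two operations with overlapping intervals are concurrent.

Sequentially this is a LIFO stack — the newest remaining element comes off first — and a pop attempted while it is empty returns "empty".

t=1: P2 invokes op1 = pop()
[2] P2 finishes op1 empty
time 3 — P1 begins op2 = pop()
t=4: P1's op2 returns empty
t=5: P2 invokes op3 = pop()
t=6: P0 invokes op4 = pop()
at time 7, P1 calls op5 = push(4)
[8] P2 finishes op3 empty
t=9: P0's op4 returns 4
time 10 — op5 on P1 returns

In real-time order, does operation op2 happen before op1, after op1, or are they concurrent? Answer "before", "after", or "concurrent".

after

op2 spans [3,4], op1 spans [1,2]
resp(op1)=2 < inv(op2)=3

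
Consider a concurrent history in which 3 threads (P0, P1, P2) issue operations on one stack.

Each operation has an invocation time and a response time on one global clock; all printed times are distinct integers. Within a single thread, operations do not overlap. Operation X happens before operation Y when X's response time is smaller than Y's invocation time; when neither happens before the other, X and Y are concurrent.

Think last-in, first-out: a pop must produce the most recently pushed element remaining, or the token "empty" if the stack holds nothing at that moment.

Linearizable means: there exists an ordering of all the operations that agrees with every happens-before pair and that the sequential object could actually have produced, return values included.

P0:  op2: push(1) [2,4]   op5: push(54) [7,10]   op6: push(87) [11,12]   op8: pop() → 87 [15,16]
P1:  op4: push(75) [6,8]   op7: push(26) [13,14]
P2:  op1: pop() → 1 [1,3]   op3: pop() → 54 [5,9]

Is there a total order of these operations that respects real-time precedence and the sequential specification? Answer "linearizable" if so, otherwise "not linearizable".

not linearizable

prefix check: 1..15 passes, 1..16 fails once op8's time-16 response joins
no legal order exists: 12 real-time-consistent candidates over 8 completed stack operations, all rejected
take op1, op2, op3, op4, op5, op6, op7, op8: step 1 already fails, because op1 pop() → 1 cannot occur there
take op1, op2, op3, op5, op4, op6, op7, op8: step 1 already fails, because op1 pop() → 1 cannot occur there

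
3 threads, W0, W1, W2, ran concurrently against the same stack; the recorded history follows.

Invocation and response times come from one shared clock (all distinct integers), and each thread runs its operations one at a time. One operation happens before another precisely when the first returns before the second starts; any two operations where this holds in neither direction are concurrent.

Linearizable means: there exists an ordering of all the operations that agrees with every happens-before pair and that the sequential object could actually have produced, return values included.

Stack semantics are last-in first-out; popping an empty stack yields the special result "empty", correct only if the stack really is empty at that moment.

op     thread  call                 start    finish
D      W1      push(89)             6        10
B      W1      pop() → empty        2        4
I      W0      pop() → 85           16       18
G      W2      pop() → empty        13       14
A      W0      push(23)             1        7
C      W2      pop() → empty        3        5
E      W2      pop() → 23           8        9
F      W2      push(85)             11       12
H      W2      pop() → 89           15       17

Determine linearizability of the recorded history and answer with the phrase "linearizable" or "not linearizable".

not linearizable

already the first 14 events (up to G's response at time 14) admit no linearization; the first 13 still do
14 orders of the 7 completed stack ops respect real time; none is legal
sample order A, B, C, D, E, F, G stalls at step 2 — B pop() → empty has no legal effect
sample order A, B, C, E, D, F, G stalls at step 2 — B pop() → empty has no legal effect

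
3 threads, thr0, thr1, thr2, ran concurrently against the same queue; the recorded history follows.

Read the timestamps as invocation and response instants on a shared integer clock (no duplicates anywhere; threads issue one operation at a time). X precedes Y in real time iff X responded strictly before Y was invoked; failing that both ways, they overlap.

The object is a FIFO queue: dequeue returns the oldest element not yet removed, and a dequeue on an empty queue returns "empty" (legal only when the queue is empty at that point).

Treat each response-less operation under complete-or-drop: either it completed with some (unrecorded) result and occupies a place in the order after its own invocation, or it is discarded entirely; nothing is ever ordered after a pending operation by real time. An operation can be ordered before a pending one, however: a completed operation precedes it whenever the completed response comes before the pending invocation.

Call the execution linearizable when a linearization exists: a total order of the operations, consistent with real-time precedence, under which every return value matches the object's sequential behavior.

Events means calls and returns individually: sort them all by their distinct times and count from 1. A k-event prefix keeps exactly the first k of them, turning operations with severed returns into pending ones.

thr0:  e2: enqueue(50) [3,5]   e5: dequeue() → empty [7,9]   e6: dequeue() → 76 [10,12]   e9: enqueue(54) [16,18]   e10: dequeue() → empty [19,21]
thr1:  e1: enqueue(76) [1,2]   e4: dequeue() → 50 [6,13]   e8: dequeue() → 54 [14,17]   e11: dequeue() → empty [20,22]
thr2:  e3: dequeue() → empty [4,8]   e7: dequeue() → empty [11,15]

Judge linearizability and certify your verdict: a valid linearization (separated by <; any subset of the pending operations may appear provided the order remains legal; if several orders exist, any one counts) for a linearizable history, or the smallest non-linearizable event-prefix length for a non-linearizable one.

not linearizable — minimal violating prefix: 9 events

the violation lands at event 9, e5's response at time 9: events 1..8 linearize, events 1..9 do not
real-time-consistent orders of the 4 completed operations: 3 — all fail the queue replay
every completion of the 1 pending operation (e4) was checked; none linearizes
take e1, e2, e3, e5 (pending dropped): step 3 already fails, because e3 dequeue() → empty cannot occur there
take e1, e2, e5, e3 (pending dropped): step 3 already fails, because e5 dequeue() → empty cannot occur there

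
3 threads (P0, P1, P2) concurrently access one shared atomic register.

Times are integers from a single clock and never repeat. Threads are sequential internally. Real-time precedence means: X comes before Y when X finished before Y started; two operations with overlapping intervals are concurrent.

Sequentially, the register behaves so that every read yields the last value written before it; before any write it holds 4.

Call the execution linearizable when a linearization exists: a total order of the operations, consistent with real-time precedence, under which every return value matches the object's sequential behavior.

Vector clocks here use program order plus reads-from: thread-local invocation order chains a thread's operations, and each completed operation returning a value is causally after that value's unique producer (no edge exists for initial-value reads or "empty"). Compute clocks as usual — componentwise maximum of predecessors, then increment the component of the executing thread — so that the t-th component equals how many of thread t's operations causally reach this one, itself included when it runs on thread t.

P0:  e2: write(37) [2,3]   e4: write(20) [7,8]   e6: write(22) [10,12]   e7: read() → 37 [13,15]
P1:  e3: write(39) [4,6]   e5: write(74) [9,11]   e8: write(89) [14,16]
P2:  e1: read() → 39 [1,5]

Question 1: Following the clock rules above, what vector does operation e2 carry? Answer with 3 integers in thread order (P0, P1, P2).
root op e3, invoked 4: fresh clock plus P1's own tick → (0, 1, 0)
root op e2, invoked 2: fresh clock plus P0's own tick → (1, 0, 0)
VC(e1, invoked at 1): max of VC(e3)=(0, 1, 0), then +1 on thread P2 → (0, 1, 1)
VC(e5, invoked at 9): max of VC(e3)=(0, 1, 0), then +1 on thread P1 → (0, 2, 0)
VC(e4, invoked at 7): max of VC(e2)=(1, 0, 0), then +1 on thread P0 → (2, 0, 0)
VC(e8, invoked at 14): max of VC(e5)=(0, 2, 0), then +1 on thread P1 → (0, 3, 0)
VC(e6, invoked at 10): max of VC(e4)=(2, 0, 0), then +1 on thread P0 → (3, 0, 0)
VC(e7, invoked at 13): max of VC(e2)=(1, 0, 0), VC(e6)=(3, 0, 0), then +1 on thread P0 → (4, 0, 0)
target: VC(e2) = (1, 0, 0)

(1, 0, 0)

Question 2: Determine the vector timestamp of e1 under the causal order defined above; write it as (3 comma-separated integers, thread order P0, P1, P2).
invoked at 4, e3 has no predecessors; its own P1 bump gives (0, 1, 0)
invoked at 2, e2 has no predecessors; its own P0 bump gives (1, 0, 0)
merge at e1 (invoked 1): VC(e3)=(0, 1, 0), own-thread bump on P2 → (0, 1, 1)
merge at e5 (invoked 9): VC(e3)=(0, 1, 0), own-thread bump on P1 → (0, 2, 0)
merge at e4 (invoked 7): VC(e2)=(1, 0, 0), own-thread bump on P0 → (2, 0, 0)
merge at e8 (invoked 14): VC(e5)=(0, 2, 0), own-thread bump on P1 → (0, 3, 0)
merge at e6 (invoked 10): VC(e4)=(2, 0, 0), own-thread bump on P0 → (3, 0, 0)
merge at e7 (invoked 13): VC(e2)=(1, 0, 0), VC(e6)=(3, 0, 0), own-thread bump on P0 → (4, 0, 0)
target: VC(e1) = (0, 1, 1)

(0, 1, 1)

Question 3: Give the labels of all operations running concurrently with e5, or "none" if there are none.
e5 runs from 9 to 11; window-overlapping ops are concurrent
e1 [1,5]: before
e2 [2,3]: before
e3 [4,6]: before
e4 [7,8]: before
e6 [10,12]: concurrent
e7 [13,15]: after
e8 [14,16]: after

e6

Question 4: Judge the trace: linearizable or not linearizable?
cut after 14 events: linearizable; cut after 15 events (e7 responds, time 15): not linearizable
all 6 real-time-respecting orders fail — 7 completed atomic register operations, no legal replay
no escape via the 1 pending operation (e8): every completion choice fails
e.g. e1, e2, e3, e4, e5, e6, e7 (pending dropped): illegal at step 1, since e1 read() → 39 cannot apply there
e.g. e1, e2, e3, e4, e6, e5, e7 (pending dropped): illegal at step 1, since e1 read() → 39 cannot apply there

not linearizable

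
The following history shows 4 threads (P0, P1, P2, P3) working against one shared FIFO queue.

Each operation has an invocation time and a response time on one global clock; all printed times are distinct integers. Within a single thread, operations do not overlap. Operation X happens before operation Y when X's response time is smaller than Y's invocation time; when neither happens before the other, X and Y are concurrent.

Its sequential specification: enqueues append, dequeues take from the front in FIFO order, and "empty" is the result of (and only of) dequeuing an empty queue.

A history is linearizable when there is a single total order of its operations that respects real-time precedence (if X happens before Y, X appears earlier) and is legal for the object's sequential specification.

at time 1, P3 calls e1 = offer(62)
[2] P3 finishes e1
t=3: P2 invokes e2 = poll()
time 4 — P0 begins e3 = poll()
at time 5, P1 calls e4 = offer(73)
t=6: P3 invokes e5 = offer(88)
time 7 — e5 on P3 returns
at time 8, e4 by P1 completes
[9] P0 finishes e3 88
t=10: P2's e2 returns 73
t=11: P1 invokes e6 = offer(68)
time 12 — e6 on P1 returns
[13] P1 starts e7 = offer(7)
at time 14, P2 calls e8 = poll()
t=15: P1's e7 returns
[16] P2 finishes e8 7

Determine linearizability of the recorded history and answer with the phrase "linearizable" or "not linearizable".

not linearizable

prefix check: 1..9 passes, 1..10 fails once e2's time-10 response joins
24 orders of the 5 completed FIFO queue ops respect real time; none is legal
e.g. e1, e2, e3, e4, e5: illegal at step 2, since e2 poll() → 73 cannot apply there
e.g. e1, e2, e3, e5, e4: illegal at step 2, since e2 poll() → 73 cannot apply there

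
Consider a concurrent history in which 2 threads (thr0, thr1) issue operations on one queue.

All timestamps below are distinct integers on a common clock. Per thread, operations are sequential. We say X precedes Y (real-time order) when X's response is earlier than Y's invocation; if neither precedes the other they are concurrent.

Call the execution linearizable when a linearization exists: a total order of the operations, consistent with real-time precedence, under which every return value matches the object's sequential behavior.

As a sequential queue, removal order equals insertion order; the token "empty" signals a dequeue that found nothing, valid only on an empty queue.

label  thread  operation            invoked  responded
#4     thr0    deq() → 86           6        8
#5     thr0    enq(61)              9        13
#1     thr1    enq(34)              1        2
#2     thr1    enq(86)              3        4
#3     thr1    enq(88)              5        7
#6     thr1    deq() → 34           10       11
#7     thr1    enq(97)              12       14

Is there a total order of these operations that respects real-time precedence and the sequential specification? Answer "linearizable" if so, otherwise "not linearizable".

already the first 8 events (up to #4's response at time 8) admit no linearization; the first 7 still do
all 2 real-time-respecting orders fail — 4 completed queue operations, no legal replay
take #1, #2, #3, #4: step 4 already fails, because #4 deq() → 86 cannot occur there
take #1, #2, #4, #3: step 3 already fails, because #4 deq() → 86 cannot occur there

not linearizable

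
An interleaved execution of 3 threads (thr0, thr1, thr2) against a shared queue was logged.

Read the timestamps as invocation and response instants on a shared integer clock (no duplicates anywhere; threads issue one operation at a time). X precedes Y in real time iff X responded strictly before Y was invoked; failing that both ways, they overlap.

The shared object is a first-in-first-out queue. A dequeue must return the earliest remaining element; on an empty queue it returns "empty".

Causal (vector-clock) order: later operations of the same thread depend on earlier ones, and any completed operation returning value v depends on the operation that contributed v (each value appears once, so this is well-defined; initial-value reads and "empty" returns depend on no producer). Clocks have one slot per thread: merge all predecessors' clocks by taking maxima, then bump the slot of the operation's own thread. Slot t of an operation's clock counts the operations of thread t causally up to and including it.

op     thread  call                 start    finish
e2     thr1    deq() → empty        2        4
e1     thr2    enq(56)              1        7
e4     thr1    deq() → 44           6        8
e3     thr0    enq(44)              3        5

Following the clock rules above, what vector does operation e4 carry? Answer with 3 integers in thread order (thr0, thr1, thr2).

e1, invoked 1, has no incoming edges; only thr2's bump applies → (0, 0, 1)
e2, invoked 2, has no incoming edges; only thr1's bump applies → (0, 1, 0)
e3, invoked 3, has no incoming edges; only thr0's bump applies → (1, 0, 0)
e4, invoked 6, takes VC(e2)=(0, 1, 0), VC(e3)=(1, 0, 0) under max, adds 1 for thr1 → (1, 2, 0)
target: VC(e4) = (1, 2, 0)

(1, 2, 0)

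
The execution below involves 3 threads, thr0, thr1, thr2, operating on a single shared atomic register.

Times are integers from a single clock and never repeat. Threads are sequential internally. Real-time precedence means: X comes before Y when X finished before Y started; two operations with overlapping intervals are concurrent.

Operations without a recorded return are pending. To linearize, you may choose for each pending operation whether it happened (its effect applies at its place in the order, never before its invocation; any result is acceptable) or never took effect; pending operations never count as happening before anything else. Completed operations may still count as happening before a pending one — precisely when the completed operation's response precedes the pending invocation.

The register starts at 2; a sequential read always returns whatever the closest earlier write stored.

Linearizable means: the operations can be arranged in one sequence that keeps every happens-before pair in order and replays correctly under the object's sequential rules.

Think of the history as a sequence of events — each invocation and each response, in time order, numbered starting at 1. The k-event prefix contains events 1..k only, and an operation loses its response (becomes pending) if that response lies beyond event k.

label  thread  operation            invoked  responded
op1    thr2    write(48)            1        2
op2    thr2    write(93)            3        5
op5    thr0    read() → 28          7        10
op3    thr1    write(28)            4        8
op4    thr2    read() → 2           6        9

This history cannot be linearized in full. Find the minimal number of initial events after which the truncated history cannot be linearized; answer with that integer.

events 1..8 are linearizable, e.g. via op1, op2, op3:
after step 1 (op1 write(48)): value 48
after step 2 (op2 write(93)): value 93
after step 3 (op3 write(28)): value 28
adding event 9 (op4 responds at 9) leaves no legal real-time order
no completion choice of the 1 pending operation (op5) rescues it — every subset was tried
for example op1, op2, op3, op4 (pending dropped) fails at step 4: op4 read() → 2 is not legal there
for example op1, op2, op4, op3 (pending dropped) fails at step 3: op4 read() → 2 is not legal there

9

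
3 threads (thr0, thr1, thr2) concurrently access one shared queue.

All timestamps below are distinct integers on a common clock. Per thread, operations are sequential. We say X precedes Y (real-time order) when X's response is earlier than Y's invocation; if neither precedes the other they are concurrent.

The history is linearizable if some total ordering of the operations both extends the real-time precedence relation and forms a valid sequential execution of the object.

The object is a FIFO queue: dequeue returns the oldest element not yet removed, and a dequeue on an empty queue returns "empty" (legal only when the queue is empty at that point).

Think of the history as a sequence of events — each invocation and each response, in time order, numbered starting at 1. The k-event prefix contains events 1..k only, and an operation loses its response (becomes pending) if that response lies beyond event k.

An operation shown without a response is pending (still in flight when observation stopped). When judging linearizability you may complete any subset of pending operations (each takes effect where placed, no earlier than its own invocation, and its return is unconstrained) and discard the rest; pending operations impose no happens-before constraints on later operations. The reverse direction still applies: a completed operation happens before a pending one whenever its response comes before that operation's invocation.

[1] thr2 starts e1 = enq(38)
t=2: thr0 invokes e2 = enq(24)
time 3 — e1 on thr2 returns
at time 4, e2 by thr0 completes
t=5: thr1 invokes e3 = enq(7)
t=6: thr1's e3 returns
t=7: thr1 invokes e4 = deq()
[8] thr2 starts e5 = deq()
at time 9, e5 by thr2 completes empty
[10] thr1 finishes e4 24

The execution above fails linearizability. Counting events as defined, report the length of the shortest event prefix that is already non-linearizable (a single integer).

9

a valid linearization of events 1..8 exists, for instance e1, e2, e3:
after step 1 (e1 enq(38)): queue <38>
after step 2 (e2 enq(24)): queue <38,24>
after step 3 (e3 enq(7)): queue <38,24,7>
with event 9 included (e5 responding at time 9), all real-time-consistent orders fail
no escape via the 1 pending operation (e4): every completion choice fails
take e1, e2, e3, e5 (pending dropped): step 4 already fails, because e5 deq() → empty cannot occur there
take e2, e1, e3, e5 (pending dropped): step 4 already fails, because e5 deq() → empty cannot occur there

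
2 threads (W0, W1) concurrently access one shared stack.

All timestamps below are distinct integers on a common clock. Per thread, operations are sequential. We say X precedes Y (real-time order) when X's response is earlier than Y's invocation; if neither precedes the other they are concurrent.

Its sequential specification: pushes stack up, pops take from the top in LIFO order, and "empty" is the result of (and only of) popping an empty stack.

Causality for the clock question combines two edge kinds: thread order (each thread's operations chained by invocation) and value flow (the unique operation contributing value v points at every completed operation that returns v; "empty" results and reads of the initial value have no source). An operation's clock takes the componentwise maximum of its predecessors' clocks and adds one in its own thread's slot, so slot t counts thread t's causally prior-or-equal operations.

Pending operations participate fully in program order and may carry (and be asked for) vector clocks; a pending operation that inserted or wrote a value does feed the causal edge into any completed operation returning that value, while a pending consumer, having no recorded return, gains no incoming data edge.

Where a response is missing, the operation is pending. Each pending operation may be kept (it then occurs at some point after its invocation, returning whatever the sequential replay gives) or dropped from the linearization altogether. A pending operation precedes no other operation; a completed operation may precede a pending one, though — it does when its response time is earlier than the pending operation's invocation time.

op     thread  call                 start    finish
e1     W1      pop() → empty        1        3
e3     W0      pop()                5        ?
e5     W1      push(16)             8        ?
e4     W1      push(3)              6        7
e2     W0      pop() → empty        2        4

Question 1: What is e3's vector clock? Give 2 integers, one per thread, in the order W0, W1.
(2, 0)

e1 (invocation 1): nothing precedes it; W1's component alone gives (0, 1)
e2 (invocation 2): nothing precedes it; W0's component alone gives (1, 0)
from VC(e1)=(0, 1), e4 (invoked 6) maxes components and bumps W1 → (0, 2)
from VC(e2)=(1, 0), e3 (invoked 5) maxes components and bumps W0 → (2, 0)
from VC(e4)=(0, 2), e5 (invoked 8) maxes components and bumps W1 → (0, 3)
target: VC(e3) = (2, 0)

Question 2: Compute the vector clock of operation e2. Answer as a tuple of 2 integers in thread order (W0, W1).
(1, 0)

e1, invoked 1, has no incoming edges; only W1's bump applies → (0, 1)
e2, invoked 2, has no incoming edges; only W0's bump applies → (1, 0)
invoked at 6, e4 merges VC(e1)=(0, 1) and bumps W1's slot → (0, 2)
invoked at 5, e3 merges VC(e2)=(1, 0) and bumps W0's slot → (2, 0)
invoked at 8, e5 merges VC(e4)=(0, 2) and bumps W1's slot → (0, 3)
target: VC(e2) = (1, 0)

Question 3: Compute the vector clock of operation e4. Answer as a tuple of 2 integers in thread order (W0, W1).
(0, 2)

invoked at 1, e1 has no predecessors; its own W1 bump gives (0, 1)
invoked at 2, e2 has no predecessors; its own W0 bump gives (1, 0)
merge at e4 (invoked 6): VC(e1)=(0, 1), own-thread bump on W1 → (0, 2)
merge at e3 (invoked 5): VC(e2)=(1, 0), own-thread bump on W0 → (2, 0)
merge at e5 (invoked 8): VC(e4)=(0, 2), own-thread bump on W1 → (0, 3)
target: VC(e4) = (0, 2)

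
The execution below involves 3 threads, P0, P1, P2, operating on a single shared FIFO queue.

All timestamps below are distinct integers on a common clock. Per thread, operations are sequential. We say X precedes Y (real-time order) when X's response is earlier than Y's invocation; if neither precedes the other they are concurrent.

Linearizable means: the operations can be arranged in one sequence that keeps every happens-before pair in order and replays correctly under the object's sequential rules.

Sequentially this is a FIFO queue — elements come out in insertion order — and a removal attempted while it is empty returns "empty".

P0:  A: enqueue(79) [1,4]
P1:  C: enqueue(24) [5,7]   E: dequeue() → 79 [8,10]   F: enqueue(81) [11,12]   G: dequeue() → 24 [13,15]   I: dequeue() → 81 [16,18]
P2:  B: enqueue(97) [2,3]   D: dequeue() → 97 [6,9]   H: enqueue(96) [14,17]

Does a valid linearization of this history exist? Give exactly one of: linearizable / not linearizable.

a witness: A, B, C, E, D, F, G, H, I
1. A enqueue(79), leaving queue <79>
2. B enqueue(97), leaving queue <79,97>
3. C enqueue(24), leaving queue <79,97,24>
4. E dequeue() → 79, leaving queue <97,24>
5. D dequeue() → 97, leaving queue <24>
6. F enqueue(81), leaving queue <24,81>
7. G dequeue() → 24, leaving queue <81>
8. H enqueue(96), leaving queue <81,96>
9. I dequeue() → 81, leaving queue <96>

linearizable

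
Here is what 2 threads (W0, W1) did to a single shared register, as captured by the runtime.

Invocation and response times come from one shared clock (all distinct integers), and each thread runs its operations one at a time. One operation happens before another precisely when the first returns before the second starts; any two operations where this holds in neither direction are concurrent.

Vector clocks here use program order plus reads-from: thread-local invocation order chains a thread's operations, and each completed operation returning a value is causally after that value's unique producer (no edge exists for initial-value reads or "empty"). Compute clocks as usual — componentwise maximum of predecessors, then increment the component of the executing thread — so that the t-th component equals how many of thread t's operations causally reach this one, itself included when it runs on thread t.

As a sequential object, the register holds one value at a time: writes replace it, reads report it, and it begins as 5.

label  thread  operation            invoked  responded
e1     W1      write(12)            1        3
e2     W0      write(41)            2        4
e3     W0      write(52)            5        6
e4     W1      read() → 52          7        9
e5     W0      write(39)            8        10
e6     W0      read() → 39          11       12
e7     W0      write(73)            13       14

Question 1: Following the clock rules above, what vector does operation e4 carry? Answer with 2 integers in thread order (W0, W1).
no predecessors for e1 (invoked 1): W1 increments from zero → (0, 1)
no predecessors for e2 (invoked 2): W0 increments from zero → (1, 0)
VC(e3, invoked at 5): max of VC(e2)=(1, 0), then +1 on thread W0 → (2, 0)
VC(e5, invoked at 8): max of VC(e3)=(2, 0), then +1 on thread W0 → (3, 0)
VC(e4, invoked at 7): max of VC(e1)=(0, 1), VC(e3)=(2, 0), then +1 on thread W1 → (2, 2)
VC(e6, invoked at 11): max of VC(e5)=(3, 0), then +1 on thread W0 → (4, 0)
VC(e7, invoked at 13): max of VC(e6)=(4, 0), then +1 on thread W0 → (5, 0)
target: VC(e4) = (2, 2)

(2, 2)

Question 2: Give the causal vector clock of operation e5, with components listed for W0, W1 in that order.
invoked at 1, e1 has no predecessors; its own W1 bump gives (0, 1)
invoked at 2, e2 has no predecessors; its own W0 bump gives (1, 0)
e3 (invocation 5): componentwise max over VC(e2)=(1, 0), +1 at W0, giving (2, 0)
e5 (invocation 8): componentwise max over VC(e3)=(2, 0), +1 at W0, giving (3, 0)
e4 (invocation 7): componentwise max over VC(e1)=(0, 1), VC(e3)=(2, 0), +1 at W1, giving (2, 2)
e6 (invocation 11): componentwise max over VC(e5)=(3, 0), +1 at W0, giving (4, 0)
e7 (invocation 13): componentwise max over VC(e6)=(4, 0), +1 at W0, giving (5, 0)
target: VC(e5) = (3, 0)

(3, 0)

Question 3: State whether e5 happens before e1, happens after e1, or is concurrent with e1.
e5 spans [8,10], e1 spans [1,3]
resp(e1)=3 < inv(e5)=8

after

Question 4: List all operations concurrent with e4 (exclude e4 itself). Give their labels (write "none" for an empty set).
e4 spans [7,9]: anything still running between times 7 and 9 counts as concurrent
e1 [1,3]: before
e2 [2,4]: before
e3 [5,6]: before
e5 [8,10]: concurrent
e6 [11,12]: after
e7 [13,14]: after

e5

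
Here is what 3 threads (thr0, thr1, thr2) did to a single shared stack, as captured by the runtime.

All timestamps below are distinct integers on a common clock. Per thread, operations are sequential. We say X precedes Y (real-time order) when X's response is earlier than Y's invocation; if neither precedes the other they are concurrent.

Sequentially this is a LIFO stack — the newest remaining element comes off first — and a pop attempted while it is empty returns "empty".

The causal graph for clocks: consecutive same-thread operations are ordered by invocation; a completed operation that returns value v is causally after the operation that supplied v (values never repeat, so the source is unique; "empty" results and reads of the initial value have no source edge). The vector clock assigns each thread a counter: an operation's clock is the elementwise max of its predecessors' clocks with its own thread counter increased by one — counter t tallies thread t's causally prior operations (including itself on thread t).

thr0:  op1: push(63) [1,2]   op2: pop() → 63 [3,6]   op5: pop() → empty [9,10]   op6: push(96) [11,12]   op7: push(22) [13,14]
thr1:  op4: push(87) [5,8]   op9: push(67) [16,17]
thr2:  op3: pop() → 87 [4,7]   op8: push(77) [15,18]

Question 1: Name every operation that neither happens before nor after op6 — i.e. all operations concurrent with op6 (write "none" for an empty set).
concurrent with op6 ([11,12]): every op whose interval crosses 11..12
op1 [1,2]: before
op2 [3,6]: before
op3 [4,7]: before
op4 [5,8]: before
op5 [9,10]: before
op7 [13,14]: after
op8 [15,18]: after
op9 [16,17]: after

none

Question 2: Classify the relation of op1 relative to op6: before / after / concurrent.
op1 spans [1,2], op6 spans [11,12]
resp(op1)=2 < inv(op6)=11

before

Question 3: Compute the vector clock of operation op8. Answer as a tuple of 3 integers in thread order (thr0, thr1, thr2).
op4 (invocation 5): nothing precedes it; thr1's component alone gives (0, 1, 0)
op1 (invocation 1): nothing precedes it; thr0's component alone gives (1, 0, 0)
VC(op3, invoked at 4): max of VC(op4)=(0, 1, 0), then +1 on thread thr2 → (0, 1, 1)
VC(op9, invoked at 16): max of VC(op4)=(0, 1, 0), then +1 on thread thr1 → (0, 2, 0)
VC(op2, invoked at 3): max of VC(op1)=(1, 0, 0), then +1 on thread thr0 → (2, 0, 0)
VC(op8, invoked at 15): max of VC(op3)=(0, 1, 1), then +1 on thread thr2 → (0, 1, 2)
VC(op5, invoked at 9): max of VC(op2)=(2, 0, 0), then +1 on thread thr0 → (3, 0, 0)
VC(op6, invoked at 11): max of VC(op5)=(3, 0, 0), then +1 on thread thr0 → (4, 0, 0)
VC(op7, invoked at 13): max of VC(op6)=(4, 0, 0), then +1 on thread thr0 → (5, 0, 0)
target: VC(op8) = (0, 1, 2)

(0, 1, 2)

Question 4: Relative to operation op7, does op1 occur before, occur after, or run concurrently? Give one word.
op1 spans [1,2], op7 spans [13,14]
resp(op1)=2 < inv(op7)=13

before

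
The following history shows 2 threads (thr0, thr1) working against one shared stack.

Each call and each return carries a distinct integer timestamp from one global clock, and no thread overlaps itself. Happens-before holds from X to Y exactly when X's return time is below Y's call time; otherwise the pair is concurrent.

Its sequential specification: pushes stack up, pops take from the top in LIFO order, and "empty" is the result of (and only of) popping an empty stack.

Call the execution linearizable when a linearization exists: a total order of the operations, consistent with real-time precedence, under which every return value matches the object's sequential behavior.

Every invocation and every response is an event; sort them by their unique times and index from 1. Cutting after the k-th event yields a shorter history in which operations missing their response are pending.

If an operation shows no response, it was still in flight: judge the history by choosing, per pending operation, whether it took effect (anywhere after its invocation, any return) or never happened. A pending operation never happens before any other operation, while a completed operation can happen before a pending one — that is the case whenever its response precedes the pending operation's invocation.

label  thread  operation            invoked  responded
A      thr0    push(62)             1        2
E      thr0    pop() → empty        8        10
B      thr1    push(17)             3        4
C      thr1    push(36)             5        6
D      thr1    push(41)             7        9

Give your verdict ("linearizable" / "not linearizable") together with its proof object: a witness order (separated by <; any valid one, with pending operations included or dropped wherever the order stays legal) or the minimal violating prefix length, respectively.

cut after 9 events: linearizable; cut after 10 events (E responds, time 10): not linearizable
5 completed operations, 2 real-time-consistent orders — every stack replay fails
sample order A, B, C, D, E stalls at step 5 — E pop() → empty has no legal effect
sample order A, B, C, E, D stalls at step 4 — E pop() → empty has no legal effect

not linearizable — minimal violating prefix: 10 events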